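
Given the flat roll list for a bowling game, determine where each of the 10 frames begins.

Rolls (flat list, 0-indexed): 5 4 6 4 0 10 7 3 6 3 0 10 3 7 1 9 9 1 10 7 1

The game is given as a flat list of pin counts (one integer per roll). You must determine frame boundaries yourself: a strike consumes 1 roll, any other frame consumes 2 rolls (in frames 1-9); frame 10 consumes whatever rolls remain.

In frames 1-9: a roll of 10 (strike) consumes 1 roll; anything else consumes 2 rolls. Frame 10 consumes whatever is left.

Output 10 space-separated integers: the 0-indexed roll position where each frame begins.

Frame 1 starts at roll index 0: rolls=5,4 (sum=9), consumes 2 rolls
Frame 2 starts at roll index 2: rolls=6,4 (sum=10), consumes 2 rolls
Frame 3 starts at roll index 4: rolls=0,10 (sum=10), consumes 2 rolls
Frame 4 starts at roll index 6: rolls=7,3 (sum=10), consumes 2 rolls
Frame 5 starts at roll index 8: rolls=6,3 (sum=9), consumes 2 rolls
Frame 6 starts at roll index 10: rolls=0,10 (sum=10), consumes 2 rolls
Frame 7 starts at roll index 12: rolls=3,7 (sum=10), consumes 2 rolls
Frame 8 starts at roll index 14: rolls=1,9 (sum=10), consumes 2 rolls
Frame 9 starts at roll index 16: rolls=9,1 (sum=10), consumes 2 rolls
Frame 10 starts at roll index 18: 3 remaining rolls

Answer: 0 2 4 6 8 10 12 14 16 18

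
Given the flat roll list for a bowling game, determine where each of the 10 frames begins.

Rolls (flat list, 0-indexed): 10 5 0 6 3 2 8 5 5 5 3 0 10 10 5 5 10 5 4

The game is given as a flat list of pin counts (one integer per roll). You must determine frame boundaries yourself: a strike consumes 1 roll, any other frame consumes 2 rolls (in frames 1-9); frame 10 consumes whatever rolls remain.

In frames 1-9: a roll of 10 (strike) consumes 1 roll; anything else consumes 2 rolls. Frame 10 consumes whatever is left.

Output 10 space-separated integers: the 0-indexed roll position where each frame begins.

Frame 1 starts at roll index 0: roll=10 (strike), consumes 1 roll
Frame 2 starts at roll index 1: rolls=5,0 (sum=5), consumes 2 rolls
Frame 3 starts at roll index 3: rolls=6,3 (sum=9), consumes 2 rolls
Frame 4 starts at roll index 5: rolls=2,8 (sum=10), consumes 2 rolls
Frame 5 starts at roll index 7: rolls=5,5 (sum=10), consumes 2 rolls
Frame 6 starts at roll index 9: rolls=5,3 (sum=8), consumes 2 rolls
Frame 7 starts at roll index 11: rolls=0,10 (sum=10), consumes 2 rolls
Frame 8 starts at roll index 13: roll=10 (strike), consumes 1 roll
Frame 9 starts at roll index 14: rolls=5,5 (sum=10), consumes 2 rolls
Frame 10 starts at roll index 16: 3 remaining rolls

Answer: 0 1 3 5 7 9 11 13 14 16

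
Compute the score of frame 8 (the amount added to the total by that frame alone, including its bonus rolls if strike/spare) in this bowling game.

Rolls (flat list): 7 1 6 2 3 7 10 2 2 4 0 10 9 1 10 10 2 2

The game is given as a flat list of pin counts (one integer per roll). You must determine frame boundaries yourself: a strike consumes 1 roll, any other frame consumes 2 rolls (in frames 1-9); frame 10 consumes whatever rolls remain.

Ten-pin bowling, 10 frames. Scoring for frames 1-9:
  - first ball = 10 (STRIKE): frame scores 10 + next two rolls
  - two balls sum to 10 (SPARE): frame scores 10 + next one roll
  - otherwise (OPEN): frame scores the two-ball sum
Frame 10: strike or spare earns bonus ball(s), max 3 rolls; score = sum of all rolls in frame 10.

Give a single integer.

Answer: 20

Derivation:
Frame 1: OPEN (7+1=8). Cumulative: 8
Frame 2: OPEN (6+2=8). Cumulative: 16
Frame 3: SPARE (3+7=10). 10 + next roll (10) = 20. Cumulative: 36
Frame 4: STRIKE. 10 + next two rolls (2+2) = 14. Cumulative: 50
Frame 5: OPEN (2+2=4). Cumulative: 54
Frame 6: OPEN (4+0=4). Cumulative: 58
Frame 7: STRIKE. 10 + next two rolls (9+1) = 20. Cumulative: 78
Frame 8: SPARE (9+1=10). 10 + next roll (10) = 20. Cumulative: 98
Frame 9: STRIKE. 10 + next two rolls (10+2) = 22. Cumulative: 120
Frame 10: STRIKE. Sum of all frame-10 rolls (10+2+2) = 14. Cumulative: 134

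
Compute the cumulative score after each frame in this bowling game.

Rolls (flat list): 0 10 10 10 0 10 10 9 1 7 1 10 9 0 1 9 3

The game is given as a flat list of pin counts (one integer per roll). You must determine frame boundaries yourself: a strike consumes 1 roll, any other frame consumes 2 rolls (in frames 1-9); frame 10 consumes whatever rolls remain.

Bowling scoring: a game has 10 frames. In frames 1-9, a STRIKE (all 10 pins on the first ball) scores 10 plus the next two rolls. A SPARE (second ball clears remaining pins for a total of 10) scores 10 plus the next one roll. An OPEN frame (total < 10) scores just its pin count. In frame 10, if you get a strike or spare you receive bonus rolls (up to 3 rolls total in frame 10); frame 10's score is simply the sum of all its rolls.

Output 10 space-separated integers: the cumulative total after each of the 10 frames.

Answer: 20 40 60 80 100 117 125 144 153 166

Derivation:
Frame 1: SPARE (0+10=10). 10 + next roll (10) = 20. Cumulative: 20
Frame 2: STRIKE. 10 + next two rolls (10+0) = 20. Cumulative: 40
Frame 3: STRIKE. 10 + next two rolls (0+10) = 20. Cumulative: 60
Frame 4: SPARE (0+10=10). 10 + next roll (10) = 20. Cumulative: 80
Frame 5: STRIKE. 10 + next two rolls (9+1) = 20. Cumulative: 100
Frame 6: SPARE (9+1=10). 10 + next roll (7) = 17. Cumulative: 117
Frame 7: OPEN (7+1=8). Cumulative: 125
Frame 8: STRIKE. 10 + next two rolls (9+0) = 19. Cumulative: 144
Frame 9: OPEN (9+0=9). Cumulative: 153
Frame 10: SPARE. Sum of all frame-10 rolls (1+9+3) = 13. Cumulative: 166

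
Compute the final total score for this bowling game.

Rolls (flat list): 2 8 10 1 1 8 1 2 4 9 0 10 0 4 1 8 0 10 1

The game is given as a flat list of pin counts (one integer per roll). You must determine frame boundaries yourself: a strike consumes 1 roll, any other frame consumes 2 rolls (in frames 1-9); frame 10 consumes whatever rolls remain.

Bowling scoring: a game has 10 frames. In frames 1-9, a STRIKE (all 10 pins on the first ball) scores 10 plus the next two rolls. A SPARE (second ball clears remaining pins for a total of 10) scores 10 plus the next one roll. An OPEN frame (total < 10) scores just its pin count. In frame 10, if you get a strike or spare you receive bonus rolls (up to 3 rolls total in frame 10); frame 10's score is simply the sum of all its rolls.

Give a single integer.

Frame 1: SPARE (2+8=10). 10 + next roll (10) = 20. Cumulative: 20
Frame 2: STRIKE. 10 + next two rolls (1+1) = 12. Cumulative: 32
Frame 3: OPEN (1+1=2). Cumulative: 34
Frame 4: OPEN (8+1=9). Cumulative: 43
Frame 5: OPEN (2+4=6). Cumulative: 49
Frame 6: OPEN (9+0=9). Cumulative: 58
Frame 7: STRIKE. 10 + next two rolls (0+4) = 14. Cumulative: 72
Frame 8: OPEN (0+4=4). Cumulative: 76
Frame 9: OPEN (1+8=9). Cumulative: 85
Frame 10: SPARE. Sum of all frame-10 rolls (0+10+1) = 11. Cumulative: 96

Answer: 96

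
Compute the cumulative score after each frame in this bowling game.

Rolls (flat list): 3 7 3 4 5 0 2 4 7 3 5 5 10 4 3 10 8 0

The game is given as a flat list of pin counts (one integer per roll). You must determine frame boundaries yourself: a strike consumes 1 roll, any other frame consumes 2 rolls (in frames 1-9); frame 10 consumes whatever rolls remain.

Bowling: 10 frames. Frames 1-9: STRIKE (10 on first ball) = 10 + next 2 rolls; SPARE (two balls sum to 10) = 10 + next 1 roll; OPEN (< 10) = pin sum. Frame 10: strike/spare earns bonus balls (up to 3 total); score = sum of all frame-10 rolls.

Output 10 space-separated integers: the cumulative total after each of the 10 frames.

Answer: 13 20 25 31 46 66 83 90 108 116

Derivation:
Frame 1: SPARE (3+7=10). 10 + next roll (3) = 13. Cumulative: 13
Frame 2: OPEN (3+4=7). Cumulative: 20
Frame 3: OPEN (5+0=5). Cumulative: 25
Frame 4: OPEN (2+4=6). Cumulative: 31
Frame 5: SPARE (7+3=10). 10 + next roll (5) = 15. Cumulative: 46
Frame 6: SPARE (5+5=10). 10 + next roll (10) = 20. Cumulative: 66
Frame 7: STRIKE. 10 + next two rolls (4+3) = 17. Cumulative: 83
Frame 8: OPEN (4+3=7). Cumulative: 90
Frame 9: STRIKE. 10 + next two rolls (8+0) = 18. Cumulative: 108
Frame 10: OPEN. Sum of all frame-10 rolls (8+0) = 8. Cumulative: 116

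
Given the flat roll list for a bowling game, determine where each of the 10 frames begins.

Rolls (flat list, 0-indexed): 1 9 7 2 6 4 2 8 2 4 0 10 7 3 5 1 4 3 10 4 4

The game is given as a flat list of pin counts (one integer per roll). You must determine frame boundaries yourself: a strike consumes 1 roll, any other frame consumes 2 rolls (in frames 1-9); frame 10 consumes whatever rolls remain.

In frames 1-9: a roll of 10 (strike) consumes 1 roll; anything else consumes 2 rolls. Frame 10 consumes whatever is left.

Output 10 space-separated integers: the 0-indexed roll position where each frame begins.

Answer: 0 2 4 6 8 10 12 14 16 18

Derivation:
Frame 1 starts at roll index 0: rolls=1,9 (sum=10), consumes 2 rolls
Frame 2 starts at roll index 2: rolls=7,2 (sum=9), consumes 2 rolls
Frame 3 starts at roll index 4: rolls=6,4 (sum=10), consumes 2 rolls
Frame 4 starts at roll index 6: rolls=2,8 (sum=10), consumes 2 rolls
Frame 5 starts at roll index 8: rolls=2,4 (sum=6), consumes 2 rolls
Frame 6 starts at roll index 10: rolls=0,10 (sum=10), consumes 2 rolls
Frame 7 starts at roll index 12: rolls=7,3 (sum=10), consumes 2 rolls
Frame 8 starts at roll index 14: rolls=5,1 (sum=6), consumes 2 rolls
Frame 9 starts at roll index 16: rolls=4,3 (sum=7), consumes 2 rolls
Frame 10 starts at roll index 18: 3 remaining rolls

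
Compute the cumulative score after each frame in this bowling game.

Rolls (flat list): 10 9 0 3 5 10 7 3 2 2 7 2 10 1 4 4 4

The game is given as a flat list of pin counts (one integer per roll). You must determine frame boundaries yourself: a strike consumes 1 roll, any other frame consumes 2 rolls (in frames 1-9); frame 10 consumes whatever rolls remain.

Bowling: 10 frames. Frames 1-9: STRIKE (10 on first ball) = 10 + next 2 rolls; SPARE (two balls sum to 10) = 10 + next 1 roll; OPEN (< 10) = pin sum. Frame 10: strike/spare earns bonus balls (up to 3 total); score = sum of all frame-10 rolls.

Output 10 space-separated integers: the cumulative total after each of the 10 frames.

Frame 1: STRIKE. 10 + next two rolls (9+0) = 19. Cumulative: 19
Frame 2: OPEN (9+0=9). Cumulative: 28
Frame 3: OPEN (3+5=8). Cumulative: 36
Frame 4: STRIKE. 10 + next two rolls (7+3) = 20. Cumulative: 56
Frame 5: SPARE (7+3=10). 10 + next roll (2) = 12. Cumulative: 68
Frame 6: OPEN (2+2=4). Cumulative: 72
Frame 7: OPEN (7+2=9). Cumulative: 81
Frame 8: STRIKE. 10 + next two rolls (1+4) = 15. Cumulative: 96
Frame 9: OPEN (1+4=5). Cumulative: 101
Frame 10: OPEN. Sum of all frame-10 rolls (4+4) = 8. Cumulative: 109

Answer: 19 28 36 56 68 72 81 96 101 109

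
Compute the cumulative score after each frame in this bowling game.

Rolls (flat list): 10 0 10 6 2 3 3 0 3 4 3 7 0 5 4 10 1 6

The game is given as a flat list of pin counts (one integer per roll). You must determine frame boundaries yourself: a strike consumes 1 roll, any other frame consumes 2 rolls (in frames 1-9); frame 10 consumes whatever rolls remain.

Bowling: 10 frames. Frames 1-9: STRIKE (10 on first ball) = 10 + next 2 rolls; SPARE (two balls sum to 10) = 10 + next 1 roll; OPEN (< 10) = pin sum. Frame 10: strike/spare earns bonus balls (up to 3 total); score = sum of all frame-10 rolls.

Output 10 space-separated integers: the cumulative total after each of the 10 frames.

Answer: 20 36 44 50 53 60 67 76 93 100

Derivation:
Frame 1: STRIKE. 10 + next two rolls (0+10) = 20. Cumulative: 20
Frame 2: SPARE (0+10=10). 10 + next roll (6) = 16. Cumulative: 36
Frame 3: OPEN (6+2=8). Cumulative: 44
Frame 4: OPEN (3+3=6). Cumulative: 50
Frame 5: OPEN (0+3=3). Cumulative: 53
Frame 6: OPEN (4+3=7). Cumulative: 60
Frame 7: OPEN (7+0=7). Cumulative: 67
Frame 8: OPEN (5+4=9). Cumulative: 76
Frame 9: STRIKE. 10 + next two rolls (1+6) = 17. Cumulative: 93
Frame 10: OPEN. Sum of all frame-10 rolls (1+6) = 7. Cumulative: 100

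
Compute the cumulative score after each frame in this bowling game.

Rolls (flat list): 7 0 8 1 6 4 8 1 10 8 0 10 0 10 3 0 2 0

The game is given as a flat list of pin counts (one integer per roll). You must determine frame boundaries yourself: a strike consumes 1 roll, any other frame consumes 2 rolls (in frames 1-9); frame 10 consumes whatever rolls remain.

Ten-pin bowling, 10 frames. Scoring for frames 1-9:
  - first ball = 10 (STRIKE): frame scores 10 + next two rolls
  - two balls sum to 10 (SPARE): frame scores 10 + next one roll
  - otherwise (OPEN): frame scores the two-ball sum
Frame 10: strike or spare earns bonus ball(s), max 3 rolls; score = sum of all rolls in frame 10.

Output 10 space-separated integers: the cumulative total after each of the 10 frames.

Answer: 7 16 34 43 61 69 89 102 105 107

Derivation:
Frame 1: OPEN (7+0=7). Cumulative: 7
Frame 2: OPEN (8+1=9). Cumulative: 16
Frame 3: SPARE (6+4=10). 10 + next roll (8) = 18. Cumulative: 34
Frame 4: OPEN (8+1=9). Cumulative: 43
Frame 5: STRIKE. 10 + next two rolls (8+0) = 18. Cumulative: 61
Frame 6: OPEN (8+0=8). Cumulative: 69
Frame 7: STRIKE. 10 + next two rolls (0+10) = 20. Cumulative: 89
Frame 8: SPARE (0+10=10). 10 + next roll (3) = 13. Cumulative: 102
Frame 9: OPEN (3+0=3). Cumulative: 105
Frame 10: OPEN. Sum of all frame-10 rolls (2+0) = 2. Cumulative: 107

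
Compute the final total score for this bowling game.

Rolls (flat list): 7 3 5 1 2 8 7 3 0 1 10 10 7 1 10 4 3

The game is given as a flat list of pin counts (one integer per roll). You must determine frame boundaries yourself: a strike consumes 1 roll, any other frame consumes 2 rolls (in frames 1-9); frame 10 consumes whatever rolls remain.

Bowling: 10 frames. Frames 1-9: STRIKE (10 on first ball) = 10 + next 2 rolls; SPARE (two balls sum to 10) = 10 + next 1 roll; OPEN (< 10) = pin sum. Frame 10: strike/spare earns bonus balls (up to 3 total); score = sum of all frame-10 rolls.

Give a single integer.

Answer: 126

Derivation:
Frame 1: SPARE (7+3=10). 10 + next roll (5) = 15. Cumulative: 15
Frame 2: OPEN (5+1=6). Cumulative: 21
Frame 3: SPARE (2+8=10). 10 + next roll (7) = 17. Cumulative: 38
Frame 4: SPARE (7+3=10). 10 + next roll (0) = 10. Cumulative: 48
Frame 5: OPEN (0+1=1). Cumulative: 49
Frame 6: STRIKE. 10 + next two rolls (10+7) = 27. Cumulative: 76
Frame 7: STRIKE. 10 + next two rolls (7+1) = 18. Cumulative: 94
Frame 8: OPEN (7+1=8). Cumulative: 102
Frame 9: STRIKE. 10 + next two rolls (4+3) = 17. Cumulative: 119
Frame 10: OPEN. Sum of all frame-10 rolls (4+3) = 7. Cumulative: 126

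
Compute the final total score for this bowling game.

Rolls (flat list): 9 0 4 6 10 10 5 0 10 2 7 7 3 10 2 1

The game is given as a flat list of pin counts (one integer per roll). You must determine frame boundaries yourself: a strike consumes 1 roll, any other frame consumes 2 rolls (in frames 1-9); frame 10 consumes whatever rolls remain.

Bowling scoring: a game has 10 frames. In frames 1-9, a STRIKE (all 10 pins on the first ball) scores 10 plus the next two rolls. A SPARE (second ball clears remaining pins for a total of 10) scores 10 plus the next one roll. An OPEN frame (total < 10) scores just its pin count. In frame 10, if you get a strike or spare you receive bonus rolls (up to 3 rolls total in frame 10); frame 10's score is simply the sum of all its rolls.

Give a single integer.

Answer: 138

Derivation:
Frame 1: OPEN (9+0=9). Cumulative: 9
Frame 2: SPARE (4+6=10). 10 + next roll (10) = 20. Cumulative: 29
Frame 3: STRIKE. 10 + next two rolls (10+5) = 25. Cumulative: 54
Frame 4: STRIKE. 10 + next two rolls (5+0) = 15. Cumulative: 69
Frame 5: OPEN (5+0=5). Cumulative: 74
Frame 6: STRIKE. 10 + next two rolls (2+7) = 19. Cumulative: 93
Frame 7: OPEN (2+7=9). Cumulative: 102
Frame 8: SPARE (7+3=10). 10 + next roll (10) = 20. Cumulative: 122
Frame 9: STRIKE. 10 + next two rolls (2+1) = 13. Cumulative: 135
Frame 10: OPEN. Sum of all frame-10 rolls (2+1) = 3. Cumulative: 138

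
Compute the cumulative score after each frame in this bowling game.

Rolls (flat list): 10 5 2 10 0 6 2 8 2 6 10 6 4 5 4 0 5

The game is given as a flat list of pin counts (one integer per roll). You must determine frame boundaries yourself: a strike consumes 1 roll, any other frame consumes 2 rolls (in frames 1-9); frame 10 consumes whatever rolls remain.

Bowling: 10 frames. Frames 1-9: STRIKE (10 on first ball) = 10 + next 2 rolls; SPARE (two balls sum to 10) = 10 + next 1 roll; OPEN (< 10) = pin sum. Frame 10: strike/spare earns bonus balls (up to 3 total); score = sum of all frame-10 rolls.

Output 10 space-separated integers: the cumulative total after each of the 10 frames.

Frame 1: STRIKE. 10 + next two rolls (5+2) = 17. Cumulative: 17
Frame 2: OPEN (5+2=7). Cumulative: 24
Frame 3: STRIKE. 10 + next two rolls (0+6) = 16. Cumulative: 40
Frame 4: OPEN (0+6=6). Cumulative: 46
Frame 5: SPARE (2+8=10). 10 + next roll (2) = 12. Cumulative: 58
Frame 6: OPEN (2+6=8). Cumulative: 66
Frame 7: STRIKE. 10 + next two rolls (6+4) = 20. Cumulative: 86
Frame 8: SPARE (6+4=10). 10 + next roll (5) = 15. Cumulative: 101
Frame 9: OPEN (5+4=9). Cumulative: 110
Frame 10: OPEN. Sum of all frame-10 rolls (0+5) = 5. Cumulative: 115

Answer: 17 24 40 46 58 66 86 101 110 115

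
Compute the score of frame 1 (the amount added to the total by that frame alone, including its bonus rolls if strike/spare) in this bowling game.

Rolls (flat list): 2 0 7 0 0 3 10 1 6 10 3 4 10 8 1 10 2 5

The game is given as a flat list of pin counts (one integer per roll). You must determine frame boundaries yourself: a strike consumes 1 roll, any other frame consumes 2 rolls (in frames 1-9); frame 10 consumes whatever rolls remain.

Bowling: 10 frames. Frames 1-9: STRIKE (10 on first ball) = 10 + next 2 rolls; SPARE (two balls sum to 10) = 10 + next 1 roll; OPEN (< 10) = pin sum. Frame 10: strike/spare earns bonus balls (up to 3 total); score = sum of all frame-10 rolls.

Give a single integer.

Frame 1: OPEN (2+0=2). Cumulative: 2
Frame 2: OPEN (7+0=7). Cumulative: 9
Frame 3: OPEN (0+3=3). Cumulative: 12

Answer: 2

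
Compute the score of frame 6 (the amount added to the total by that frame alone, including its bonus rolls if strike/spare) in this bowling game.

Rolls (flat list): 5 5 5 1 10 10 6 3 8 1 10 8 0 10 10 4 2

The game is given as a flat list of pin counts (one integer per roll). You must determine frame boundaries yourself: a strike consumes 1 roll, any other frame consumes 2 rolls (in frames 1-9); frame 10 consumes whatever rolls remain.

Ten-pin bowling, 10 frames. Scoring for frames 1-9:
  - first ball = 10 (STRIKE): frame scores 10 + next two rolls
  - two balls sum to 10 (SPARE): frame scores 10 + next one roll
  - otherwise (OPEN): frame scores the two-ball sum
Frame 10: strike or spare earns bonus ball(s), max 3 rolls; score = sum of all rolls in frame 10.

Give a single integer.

Frame 1: SPARE (5+5=10). 10 + next roll (5) = 15. Cumulative: 15
Frame 2: OPEN (5+1=6). Cumulative: 21
Frame 3: STRIKE. 10 + next two rolls (10+6) = 26. Cumulative: 47
Frame 4: STRIKE. 10 + next two rolls (6+3) = 19. Cumulative: 66
Frame 5: OPEN (6+3=9). Cumulative: 75
Frame 6: OPEN (8+1=9). Cumulative: 84
Frame 7: STRIKE. 10 + next two rolls (8+0) = 18. Cumulative: 102
Frame 8: OPEN (8+0=8). Cumulative: 110

Answer: 9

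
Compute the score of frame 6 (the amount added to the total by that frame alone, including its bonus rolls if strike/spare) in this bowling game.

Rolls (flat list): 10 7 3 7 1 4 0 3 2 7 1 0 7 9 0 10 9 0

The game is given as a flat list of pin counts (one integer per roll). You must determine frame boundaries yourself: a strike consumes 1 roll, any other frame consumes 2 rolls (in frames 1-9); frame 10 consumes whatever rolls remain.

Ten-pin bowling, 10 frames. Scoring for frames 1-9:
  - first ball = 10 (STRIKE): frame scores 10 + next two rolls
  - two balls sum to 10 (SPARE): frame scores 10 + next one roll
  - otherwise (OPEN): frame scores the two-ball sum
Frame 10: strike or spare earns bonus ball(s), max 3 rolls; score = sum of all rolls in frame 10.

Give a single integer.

Frame 1: STRIKE. 10 + next two rolls (7+3) = 20. Cumulative: 20
Frame 2: SPARE (7+3=10). 10 + next roll (7) = 17. Cumulative: 37
Frame 3: OPEN (7+1=8). Cumulative: 45
Frame 4: OPEN (4+0=4). Cumulative: 49
Frame 5: OPEN (3+2=5). Cumulative: 54
Frame 6: OPEN (7+1=8). Cumulative: 62
Frame 7: OPEN (0+7=7). Cumulative: 69
Frame 8: OPEN (9+0=9). Cumulative: 78

Answer: 8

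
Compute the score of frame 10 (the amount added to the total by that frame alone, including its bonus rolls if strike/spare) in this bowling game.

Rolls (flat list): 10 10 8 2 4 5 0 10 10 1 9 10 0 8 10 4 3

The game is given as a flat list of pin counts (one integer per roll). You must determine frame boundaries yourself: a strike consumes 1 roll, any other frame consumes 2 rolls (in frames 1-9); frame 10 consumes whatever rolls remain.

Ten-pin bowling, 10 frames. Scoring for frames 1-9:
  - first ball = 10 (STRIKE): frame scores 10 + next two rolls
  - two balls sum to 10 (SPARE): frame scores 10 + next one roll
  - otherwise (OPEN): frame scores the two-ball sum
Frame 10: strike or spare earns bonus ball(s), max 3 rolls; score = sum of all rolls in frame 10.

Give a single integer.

Answer: 17

Derivation:
Frame 1: STRIKE. 10 + next two rolls (10+8) = 28. Cumulative: 28
Frame 2: STRIKE. 10 + next two rolls (8+2) = 20. Cumulative: 48
Frame 3: SPARE (8+2=10). 10 + next roll (4) = 14. Cumulative: 62
Frame 4: OPEN (4+5=9). Cumulative: 71
Frame 5: SPARE (0+10=10). 10 + next roll (10) = 20. Cumulative: 91
Frame 6: STRIKE. 10 + next two rolls (1+9) = 20. Cumulative: 111
Frame 7: SPARE (1+9=10). 10 + next roll (10) = 20. Cumulative: 131
Frame 8: STRIKE. 10 + next two rolls (0+8) = 18. Cumulative: 149
Frame 9: OPEN (0+8=8). Cumulative: 157
Frame 10: STRIKE. Sum of all frame-10 rolls (10+4+3) = 17. Cumulative: 174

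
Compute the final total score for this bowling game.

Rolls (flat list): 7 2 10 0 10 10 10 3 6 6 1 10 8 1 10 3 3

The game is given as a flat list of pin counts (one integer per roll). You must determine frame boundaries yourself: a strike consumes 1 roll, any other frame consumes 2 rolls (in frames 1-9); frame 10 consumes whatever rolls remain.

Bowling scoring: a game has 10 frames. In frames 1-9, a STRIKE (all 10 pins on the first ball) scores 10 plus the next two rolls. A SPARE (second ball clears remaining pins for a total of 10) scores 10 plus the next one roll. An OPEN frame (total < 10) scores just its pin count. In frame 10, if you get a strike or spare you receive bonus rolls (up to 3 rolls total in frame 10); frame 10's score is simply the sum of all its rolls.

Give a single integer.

Frame 1: OPEN (7+2=9). Cumulative: 9
Frame 2: STRIKE. 10 + next two rolls (0+10) = 20. Cumulative: 29
Frame 3: SPARE (0+10=10). 10 + next roll (10) = 20. Cumulative: 49
Frame 4: STRIKE. 10 + next two rolls (10+3) = 23. Cumulative: 72
Frame 5: STRIKE. 10 + next two rolls (3+6) = 19. Cumulative: 91
Frame 6: OPEN (3+6=9). Cumulative: 100
Frame 7: OPEN (6+1=7). Cumulative: 107
Frame 8: STRIKE. 10 + next two rolls (8+1) = 19. Cumulative: 126
Frame 9: OPEN (8+1=9). Cumulative: 135
Frame 10: STRIKE. Sum of all frame-10 rolls (10+3+3) = 16. Cumulative: 151

Answer: 151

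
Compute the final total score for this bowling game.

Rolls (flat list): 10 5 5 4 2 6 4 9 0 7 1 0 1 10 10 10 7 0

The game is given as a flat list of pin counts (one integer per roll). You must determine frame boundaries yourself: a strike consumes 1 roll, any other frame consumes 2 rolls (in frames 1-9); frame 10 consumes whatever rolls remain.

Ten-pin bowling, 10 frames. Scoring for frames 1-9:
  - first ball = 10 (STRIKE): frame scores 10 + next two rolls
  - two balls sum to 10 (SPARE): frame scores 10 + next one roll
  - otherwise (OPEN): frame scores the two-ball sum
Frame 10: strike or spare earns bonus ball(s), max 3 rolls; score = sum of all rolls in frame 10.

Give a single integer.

Frame 1: STRIKE. 10 + next two rolls (5+5) = 20. Cumulative: 20
Frame 2: SPARE (5+5=10). 10 + next roll (4) = 14. Cumulative: 34
Frame 3: OPEN (4+2=6). Cumulative: 40
Frame 4: SPARE (6+4=10). 10 + next roll (9) = 19. Cumulative: 59
Frame 5: OPEN (9+0=9). Cumulative: 68
Frame 6: OPEN (7+1=8). Cumulative: 76
Frame 7: OPEN (0+1=1). Cumulative: 77
Frame 8: STRIKE. 10 + next two rolls (10+10) = 30. Cumulative: 107
Frame 9: STRIKE. 10 + next two rolls (10+7) = 27. Cumulative: 134
Frame 10: STRIKE. Sum of all frame-10 rolls (10+7+0) = 17. Cumulative: 151

Answer: 151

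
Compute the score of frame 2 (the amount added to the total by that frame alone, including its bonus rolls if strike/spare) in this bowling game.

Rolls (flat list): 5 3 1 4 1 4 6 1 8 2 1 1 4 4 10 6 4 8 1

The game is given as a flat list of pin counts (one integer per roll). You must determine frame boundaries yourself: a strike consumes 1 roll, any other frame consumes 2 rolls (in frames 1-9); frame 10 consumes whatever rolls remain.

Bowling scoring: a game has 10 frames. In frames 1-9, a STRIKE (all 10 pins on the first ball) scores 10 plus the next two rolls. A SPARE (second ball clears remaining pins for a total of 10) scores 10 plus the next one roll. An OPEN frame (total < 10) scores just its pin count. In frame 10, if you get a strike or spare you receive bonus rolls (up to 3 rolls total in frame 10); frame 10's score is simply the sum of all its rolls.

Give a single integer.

Frame 1: OPEN (5+3=8). Cumulative: 8
Frame 2: OPEN (1+4=5). Cumulative: 13
Frame 3: OPEN (1+4=5). Cumulative: 18
Frame 4: OPEN (6+1=7). Cumulative: 25

Answer: 5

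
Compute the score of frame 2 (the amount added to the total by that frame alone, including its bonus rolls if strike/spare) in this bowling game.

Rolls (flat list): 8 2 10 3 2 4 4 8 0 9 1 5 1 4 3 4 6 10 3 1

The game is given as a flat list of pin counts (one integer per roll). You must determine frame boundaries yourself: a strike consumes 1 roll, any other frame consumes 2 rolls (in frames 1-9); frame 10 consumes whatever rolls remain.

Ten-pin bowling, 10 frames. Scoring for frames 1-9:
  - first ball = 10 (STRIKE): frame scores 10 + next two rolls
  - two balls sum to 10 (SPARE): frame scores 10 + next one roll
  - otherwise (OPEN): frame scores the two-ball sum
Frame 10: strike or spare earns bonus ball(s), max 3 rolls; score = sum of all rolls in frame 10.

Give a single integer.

Answer: 15

Derivation:
Frame 1: SPARE (8+2=10). 10 + next roll (10) = 20. Cumulative: 20
Frame 2: STRIKE. 10 + next two rolls (3+2) = 15. Cumulative: 35
Frame 3: OPEN (3+2=5). Cumulative: 40
Frame 4: OPEN (4+4=8). Cumulative: 48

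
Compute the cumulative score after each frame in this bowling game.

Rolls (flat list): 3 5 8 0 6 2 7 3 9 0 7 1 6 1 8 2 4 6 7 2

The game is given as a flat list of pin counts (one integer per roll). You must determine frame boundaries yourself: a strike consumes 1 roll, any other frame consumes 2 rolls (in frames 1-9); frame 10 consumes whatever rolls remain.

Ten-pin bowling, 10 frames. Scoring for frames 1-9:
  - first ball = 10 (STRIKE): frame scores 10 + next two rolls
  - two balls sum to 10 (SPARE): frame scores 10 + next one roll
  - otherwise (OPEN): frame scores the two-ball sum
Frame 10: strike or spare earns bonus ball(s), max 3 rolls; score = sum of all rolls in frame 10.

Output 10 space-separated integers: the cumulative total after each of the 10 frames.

Answer: 8 16 24 43 52 60 67 81 98 107

Derivation:
Frame 1: OPEN (3+5=8). Cumulative: 8
Frame 2: OPEN (8+0=8). Cumulative: 16
Frame 3: OPEN (6+2=8). Cumulative: 24
Frame 4: SPARE (7+3=10). 10 + next roll (9) = 19. Cumulative: 43
Frame 5: OPEN (9+0=9). Cumulative: 52
Frame 6: OPEN (7+1=8). Cumulative: 60
Frame 7: OPEN (6+1=7). Cumulative: 67
Frame 8: SPARE (8+2=10). 10 + next roll (4) = 14. Cumulative: 81
Frame 9: SPARE (4+6=10). 10 + next roll (7) = 17. Cumulative: 98
Frame 10: OPEN. Sum of all frame-10 rolls (7+2) = 9. Cumulative: 107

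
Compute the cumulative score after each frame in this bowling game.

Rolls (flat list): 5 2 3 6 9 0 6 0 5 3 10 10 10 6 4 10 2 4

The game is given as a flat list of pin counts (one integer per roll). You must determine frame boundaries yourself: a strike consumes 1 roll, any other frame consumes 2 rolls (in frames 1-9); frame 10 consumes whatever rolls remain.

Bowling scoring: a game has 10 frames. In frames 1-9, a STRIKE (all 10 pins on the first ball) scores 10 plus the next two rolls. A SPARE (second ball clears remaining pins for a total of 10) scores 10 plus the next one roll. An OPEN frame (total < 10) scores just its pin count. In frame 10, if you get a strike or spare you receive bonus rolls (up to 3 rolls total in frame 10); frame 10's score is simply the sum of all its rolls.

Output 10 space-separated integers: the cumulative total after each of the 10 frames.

Answer: 7 16 25 31 39 69 95 115 135 151

Derivation:
Frame 1: OPEN (5+2=7). Cumulative: 7
Frame 2: OPEN (3+6=9). Cumulative: 16
Frame 3: OPEN (9+0=9). Cumulative: 25
Frame 4: OPEN (6+0=6). Cumulative: 31
Frame 5: OPEN (5+3=8). Cumulative: 39
Frame 6: STRIKE. 10 + next two rolls (10+10) = 30. Cumulative: 69
Frame 7: STRIKE. 10 + next two rolls (10+6) = 26. Cumulative: 95
Frame 8: STRIKE. 10 + next two rolls (6+4) = 20. Cumulative: 115
Frame 9: SPARE (6+4=10). 10 + next roll (10) = 20. Cumulative: 135
Frame 10: STRIKE. Sum of all frame-10 rolls (10+2+4) = 16. Cumulative: 151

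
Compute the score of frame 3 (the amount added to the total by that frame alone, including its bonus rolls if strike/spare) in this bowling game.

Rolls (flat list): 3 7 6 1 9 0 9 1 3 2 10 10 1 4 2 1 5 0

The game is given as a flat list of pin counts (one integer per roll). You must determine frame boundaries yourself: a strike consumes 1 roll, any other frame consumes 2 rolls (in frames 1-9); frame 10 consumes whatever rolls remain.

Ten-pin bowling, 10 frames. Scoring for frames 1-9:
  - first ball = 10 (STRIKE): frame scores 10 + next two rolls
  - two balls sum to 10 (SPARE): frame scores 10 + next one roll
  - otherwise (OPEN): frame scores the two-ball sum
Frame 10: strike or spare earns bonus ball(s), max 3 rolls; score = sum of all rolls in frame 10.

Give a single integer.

Answer: 9

Derivation:
Frame 1: SPARE (3+7=10). 10 + next roll (6) = 16. Cumulative: 16
Frame 2: OPEN (6+1=7). Cumulative: 23
Frame 3: OPEN (9+0=9). Cumulative: 32
Frame 4: SPARE (9+1=10). 10 + next roll (3) = 13. Cumulative: 45
Frame 5: OPEN (3+2=5). Cumulative: 50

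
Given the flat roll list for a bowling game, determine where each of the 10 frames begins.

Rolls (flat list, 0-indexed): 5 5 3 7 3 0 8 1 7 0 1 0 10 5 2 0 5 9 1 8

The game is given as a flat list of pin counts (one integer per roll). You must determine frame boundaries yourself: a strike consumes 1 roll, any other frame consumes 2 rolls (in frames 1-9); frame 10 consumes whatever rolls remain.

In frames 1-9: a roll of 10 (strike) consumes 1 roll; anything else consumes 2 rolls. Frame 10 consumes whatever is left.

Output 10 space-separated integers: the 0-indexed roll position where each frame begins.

Frame 1 starts at roll index 0: rolls=5,5 (sum=10), consumes 2 rolls
Frame 2 starts at roll index 2: rolls=3,7 (sum=10), consumes 2 rolls
Frame 3 starts at roll index 4: rolls=3,0 (sum=3), consumes 2 rolls
Frame 4 starts at roll index 6: rolls=8,1 (sum=9), consumes 2 rolls
Frame 5 starts at roll index 8: rolls=7,0 (sum=7), consumes 2 rolls
Frame 6 starts at roll index 10: rolls=1,0 (sum=1), consumes 2 rolls
Frame 7 starts at roll index 12: roll=10 (strike), consumes 1 roll
Frame 8 starts at roll index 13: rolls=5,2 (sum=7), consumes 2 rolls
Frame 9 starts at roll index 15: rolls=0,5 (sum=5), consumes 2 rolls
Frame 10 starts at roll index 17: 3 remaining rolls

Answer: 0 2 4 6 8 10 12 13 15 17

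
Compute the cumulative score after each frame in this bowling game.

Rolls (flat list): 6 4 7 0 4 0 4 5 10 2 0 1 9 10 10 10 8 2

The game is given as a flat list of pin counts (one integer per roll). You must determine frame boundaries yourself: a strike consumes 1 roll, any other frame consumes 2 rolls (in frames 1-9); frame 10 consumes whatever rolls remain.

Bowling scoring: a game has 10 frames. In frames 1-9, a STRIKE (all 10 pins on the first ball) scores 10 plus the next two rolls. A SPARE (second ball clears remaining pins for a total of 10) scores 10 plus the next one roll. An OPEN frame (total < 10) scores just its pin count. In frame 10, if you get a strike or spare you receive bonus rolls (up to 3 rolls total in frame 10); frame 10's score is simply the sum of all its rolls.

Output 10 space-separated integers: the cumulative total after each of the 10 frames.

Frame 1: SPARE (6+4=10). 10 + next roll (7) = 17. Cumulative: 17
Frame 2: OPEN (7+0=7). Cumulative: 24
Frame 3: OPEN (4+0=4). Cumulative: 28
Frame 4: OPEN (4+5=9). Cumulative: 37
Frame 5: STRIKE. 10 + next two rolls (2+0) = 12. Cumulative: 49
Frame 6: OPEN (2+0=2). Cumulative: 51
Frame 7: SPARE (1+9=10). 10 + next roll (10) = 20. Cumulative: 71
Frame 8: STRIKE. 10 + next two rolls (10+10) = 30. Cumulative: 101
Frame 9: STRIKE. 10 + next two rolls (10+8) = 28. Cumulative: 129
Frame 10: STRIKE. Sum of all frame-10 rolls (10+8+2) = 20. Cumulative: 149

Answer: 17 24 28 37 49 51 71 101 129 149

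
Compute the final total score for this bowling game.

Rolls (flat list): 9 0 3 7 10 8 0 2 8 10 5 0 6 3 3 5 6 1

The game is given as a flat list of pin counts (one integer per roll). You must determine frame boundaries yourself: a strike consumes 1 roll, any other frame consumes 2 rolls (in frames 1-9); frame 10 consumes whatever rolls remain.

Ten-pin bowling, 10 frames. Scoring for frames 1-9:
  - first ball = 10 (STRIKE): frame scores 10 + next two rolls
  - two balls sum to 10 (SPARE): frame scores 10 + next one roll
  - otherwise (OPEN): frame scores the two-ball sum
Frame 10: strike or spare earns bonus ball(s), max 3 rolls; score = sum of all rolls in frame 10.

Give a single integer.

Frame 1: OPEN (9+0=9). Cumulative: 9
Frame 2: SPARE (3+7=10). 10 + next roll (10) = 20. Cumulative: 29
Frame 3: STRIKE. 10 + next two rolls (8+0) = 18. Cumulative: 47
Frame 4: OPEN (8+0=8). Cumulative: 55
Frame 5: SPARE (2+8=10). 10 + next roll (10) = 20. Cumulative: 75
Frame 6: STRIKE. 10 + next two rolls (5+0) = 15. Cumulative: 90
Frame 7: OPEN (5+0=5). Cumulative: 95
Frame 8: OPEN (6+3=9). Cumulative: 104
Frame 9: OPEN (3+5=8). Cumulative: 112
Frame 10: OPEN. Sum of all frame-10 rolls (6+1) = 7. Cumulative: 119

Answer: 119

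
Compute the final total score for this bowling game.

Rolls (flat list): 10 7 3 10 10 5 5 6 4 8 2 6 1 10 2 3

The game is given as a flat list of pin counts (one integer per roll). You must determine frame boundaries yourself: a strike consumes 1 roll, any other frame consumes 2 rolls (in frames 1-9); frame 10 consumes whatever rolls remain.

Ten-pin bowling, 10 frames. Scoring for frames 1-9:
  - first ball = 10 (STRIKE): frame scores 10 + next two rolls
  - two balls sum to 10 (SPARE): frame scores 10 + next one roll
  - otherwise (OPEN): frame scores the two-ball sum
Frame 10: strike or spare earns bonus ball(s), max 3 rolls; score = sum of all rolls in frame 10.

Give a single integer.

Answer: 162

Derivation:
Frame 1: STRIKE. 10 + next two rolls (7+3) = 20. Cumulative: 20
Frame 2: SPARE (7+3=10). 10 + next roll (10) = 20. Cumulative: 40
Frame 3: STRIKE. 10 + next two rolls (10+5) = 25. Cumulative: 65
Frame 4: STRIKE. 10 + next two rolls (5+5) = 20. Cumulative: 85
Frame 5: SPARE (5+5=10). 10 + next roll (6) = 16. Cumulative: 101
Frame 6: SPARE (6+4=10). 10 + next roll (8) = 18. Cumulative: 119
Frame 7: SPARE (8+2=10). 10 + next roll (6) = 16. Cumulative: 135
Frame 8: OPEN (6+1=7). Cumulative: 142
Frame 9: STRIKE. 10 + next two rolls (2+3) = 15. Cumulative: 157
Frame 10: OPEN. Sum of all frame-10 rolls (2+3) = 5. Cumulative: 162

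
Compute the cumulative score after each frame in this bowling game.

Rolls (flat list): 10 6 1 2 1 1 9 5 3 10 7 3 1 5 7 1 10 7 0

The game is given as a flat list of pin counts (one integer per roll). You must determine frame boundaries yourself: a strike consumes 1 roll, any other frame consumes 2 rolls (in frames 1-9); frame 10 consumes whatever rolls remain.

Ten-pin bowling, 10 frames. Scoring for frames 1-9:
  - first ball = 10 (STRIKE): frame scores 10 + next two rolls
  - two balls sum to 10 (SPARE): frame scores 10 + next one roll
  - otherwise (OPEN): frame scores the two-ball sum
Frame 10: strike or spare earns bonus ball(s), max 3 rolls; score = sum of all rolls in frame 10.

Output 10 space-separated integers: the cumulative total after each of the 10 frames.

Answer: 17 24 27 42 50 70 81 87 95 112

Derivation:
Frame 1: STRIKE. 10 + next two rolls (6+1) = 17. Cumulative: 17
Frame 2: OPEN (6+1=7). Cumulative: 24
Frame 3: OPEN (2+1=3). Cumulative: 27
Frame 4: SPARE (1+9=10). 10 + next roll (5) = 15. Cumulative: 42
Frame 5: OPEN (5+3=8). Cumulative: 50
Frame 6: STRIKE. 10 + next two rolls (7+3) = 20. Cumulative: 70
Frame 7: SPARE (7+3=10). 10 + next roll (1) = 11. Cumulative: 81
Frame 8: OPEN (1+5=6). Cumulative: 87
Frame 9: OPEN (7+1=8). Cumulative: 95
Frame 10: STRIKE. Sum of all frame-10 rolls (10+7+0) = 17. Cumulative: 112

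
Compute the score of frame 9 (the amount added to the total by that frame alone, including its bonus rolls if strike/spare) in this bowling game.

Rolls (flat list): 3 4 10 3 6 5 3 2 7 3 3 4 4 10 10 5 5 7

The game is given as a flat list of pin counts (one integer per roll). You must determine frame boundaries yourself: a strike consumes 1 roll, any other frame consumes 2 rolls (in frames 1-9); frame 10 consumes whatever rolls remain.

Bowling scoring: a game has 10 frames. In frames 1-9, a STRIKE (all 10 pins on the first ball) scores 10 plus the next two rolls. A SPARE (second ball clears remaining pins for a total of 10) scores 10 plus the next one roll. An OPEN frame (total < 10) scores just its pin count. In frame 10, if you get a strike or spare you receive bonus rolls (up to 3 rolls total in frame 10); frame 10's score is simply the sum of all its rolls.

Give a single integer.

Frame 1: OPEN (3+4=7). Cumulative: 7
Frame 2: STRIKE. 10 + next two rolls (3+6) = 19. Cumulative: 26
Frame 3: OPEN (3+6=9). Cumulative: 35
Frame 4: OPEN (5+3=8). Cumulative: 43
Frame 5: OPEN (2+7=9). Cumulative: 52
Frame 6: OPEN (3+3=6). Cumulative: 58
Frame 7: OPEN (4+4=8). Cumulative: 66
Frame 8: STRIKE. 10 + next two rolls (10+5) = 25. Cumulative: 91
Frame 9: STRIKE. 10 + next two rolls (5+5) = 20. Cumulative: 111
Frame 10: SPARE. Sum of all frame-10 rolls (5+5+7) = 17. Cumulative: 128

Answer: 20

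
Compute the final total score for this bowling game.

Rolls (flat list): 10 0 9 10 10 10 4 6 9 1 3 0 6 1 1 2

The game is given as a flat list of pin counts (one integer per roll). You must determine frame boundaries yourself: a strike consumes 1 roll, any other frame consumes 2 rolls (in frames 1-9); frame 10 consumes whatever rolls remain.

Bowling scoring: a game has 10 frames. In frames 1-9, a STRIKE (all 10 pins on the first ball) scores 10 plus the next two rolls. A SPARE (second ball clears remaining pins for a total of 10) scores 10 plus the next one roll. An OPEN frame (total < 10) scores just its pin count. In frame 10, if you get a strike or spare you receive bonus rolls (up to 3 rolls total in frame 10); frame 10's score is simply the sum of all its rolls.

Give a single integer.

Frame 1: STRIKE. 10 + next two rolls (0+9) = 19. Cumulative: 19
Frame 2: OPEN (0+9=9). Cumulative: 28
Frame 3: STRIKE. 10 + next two rolls (10+10) = 30. Cumulative: 58
Frame 4: STRIKE. 10 + next two rolls (10+4) = 24. Cumulative: 82
Frame 5: STRIKE. 10 + next two rolls (4+6) = 20. Cumulative: 102
Frame 6: SPARE (4+6=10). 10 + next roll (9) = 19. Cumulative: 121
Frame 7: SPARE (9+1=10). 10 + next roll (3) = 13. Cumulative: 134
Frame 8: OPEN (3+0=3). Cumulative: 137
Frame 9: OPEN (6+1=7). Cumulative: 144
Frame 10: OPEN. Sum of all frame-10 rolls (1+2) = 3. Cumulative: 147

Answer: 147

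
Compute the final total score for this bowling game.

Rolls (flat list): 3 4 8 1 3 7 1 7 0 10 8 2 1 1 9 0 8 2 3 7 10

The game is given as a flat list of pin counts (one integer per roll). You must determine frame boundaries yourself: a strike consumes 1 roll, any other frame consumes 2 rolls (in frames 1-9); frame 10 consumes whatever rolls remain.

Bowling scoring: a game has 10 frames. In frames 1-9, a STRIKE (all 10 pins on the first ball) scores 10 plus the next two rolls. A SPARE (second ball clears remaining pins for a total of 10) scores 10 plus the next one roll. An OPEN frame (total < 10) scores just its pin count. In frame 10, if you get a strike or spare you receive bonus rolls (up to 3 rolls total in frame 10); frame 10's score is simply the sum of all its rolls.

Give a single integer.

Answer: 108

Derivation:
Frame 1: OPEN (3+4=7). Cumulative: 7
Frame 2: OPEN (8+1=9). Cumulative: 16
Frame 3: SPARE (3+7=10). 10 + next roll (1) = 11. Cumulative: 27
Frame 4: OPEN (1+7=8). Cumulative: 35
Frame 5: SPARE (0+10=10). 10 + next roll (8) = 18. Cumulative: 53
Frame 6: SPARE (8+2=10). 10 + next roll (1) = 11. Cumulative: 64
Frame 7: OPEN (1+1=2). Cumulative: 66
Frame 8: OPEN (9+0=9). Cumulative: 75
Frame 9: SPARE (8+2=10). 10 + next roll (3) = 13. Cumulative: 88
Frame 10: SPARE. Sum of all frame-10 rolls (3+7+10) = 20. Cumulative: 108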